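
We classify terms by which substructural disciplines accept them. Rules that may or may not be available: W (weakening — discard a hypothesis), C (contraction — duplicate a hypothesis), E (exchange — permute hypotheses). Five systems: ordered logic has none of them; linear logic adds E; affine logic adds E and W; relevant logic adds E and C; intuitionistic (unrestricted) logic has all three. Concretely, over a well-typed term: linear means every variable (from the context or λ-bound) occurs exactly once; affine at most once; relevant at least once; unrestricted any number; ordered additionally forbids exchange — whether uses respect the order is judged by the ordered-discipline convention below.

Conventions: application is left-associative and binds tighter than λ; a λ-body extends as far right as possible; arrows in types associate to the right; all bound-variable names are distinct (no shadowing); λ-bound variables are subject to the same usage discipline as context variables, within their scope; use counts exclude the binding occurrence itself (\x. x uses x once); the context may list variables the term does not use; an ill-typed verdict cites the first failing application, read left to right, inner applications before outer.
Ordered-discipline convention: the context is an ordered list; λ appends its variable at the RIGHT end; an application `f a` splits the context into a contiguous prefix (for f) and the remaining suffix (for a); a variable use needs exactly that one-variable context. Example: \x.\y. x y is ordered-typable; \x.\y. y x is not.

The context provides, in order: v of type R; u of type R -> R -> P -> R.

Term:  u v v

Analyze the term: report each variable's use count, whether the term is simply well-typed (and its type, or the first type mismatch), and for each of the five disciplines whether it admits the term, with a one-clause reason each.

usage: v: 2×, u: 1×
uses in reading order: u, v, v
typing: the term checks, with type P -> R
ordered: ✗ — v ×2 used more than once (contraction)
linear: ✗ — v ×2 used more than once (contraction)
affine: ✗ — v ×2 used more than once (contraction)
relevant: ✓ — every one of v, u appears
unrestricted: ✓ — simply typable at P -> R; W, C, E all held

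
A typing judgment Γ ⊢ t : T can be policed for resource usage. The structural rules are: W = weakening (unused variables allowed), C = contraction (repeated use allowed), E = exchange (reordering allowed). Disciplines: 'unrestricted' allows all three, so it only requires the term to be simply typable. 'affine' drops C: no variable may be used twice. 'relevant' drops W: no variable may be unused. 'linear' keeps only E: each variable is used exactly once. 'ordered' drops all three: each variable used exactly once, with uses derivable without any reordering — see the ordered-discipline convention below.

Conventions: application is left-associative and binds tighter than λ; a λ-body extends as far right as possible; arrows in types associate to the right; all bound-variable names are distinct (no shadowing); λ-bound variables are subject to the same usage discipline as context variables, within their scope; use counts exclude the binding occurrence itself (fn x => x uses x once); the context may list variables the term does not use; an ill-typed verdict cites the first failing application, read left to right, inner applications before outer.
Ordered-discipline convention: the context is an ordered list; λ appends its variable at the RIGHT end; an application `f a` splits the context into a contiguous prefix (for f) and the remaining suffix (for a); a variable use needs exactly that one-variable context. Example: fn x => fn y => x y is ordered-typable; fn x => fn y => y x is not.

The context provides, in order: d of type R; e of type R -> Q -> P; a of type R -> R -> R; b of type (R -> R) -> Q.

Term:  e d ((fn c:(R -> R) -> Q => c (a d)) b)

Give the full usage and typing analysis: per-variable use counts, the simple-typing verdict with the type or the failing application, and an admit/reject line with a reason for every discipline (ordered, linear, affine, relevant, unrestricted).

use counts: d: 2×, e: 1×, a: 1×, b: 1×, c (bound): 1×
order of uses: e, d, c, a, d, b
typing: well-typed — term : P
ordered: ✗ — d ×2 used more than once (contraction)
linear: ✗ — d ×2 used more than once (contraction)
affine: ✗ — d ×2 used more than once (contraction)
relevant: ✓ — at least one use each (d, e, a, b, c)
unrestricted: ✓ — typability at P is all that's needed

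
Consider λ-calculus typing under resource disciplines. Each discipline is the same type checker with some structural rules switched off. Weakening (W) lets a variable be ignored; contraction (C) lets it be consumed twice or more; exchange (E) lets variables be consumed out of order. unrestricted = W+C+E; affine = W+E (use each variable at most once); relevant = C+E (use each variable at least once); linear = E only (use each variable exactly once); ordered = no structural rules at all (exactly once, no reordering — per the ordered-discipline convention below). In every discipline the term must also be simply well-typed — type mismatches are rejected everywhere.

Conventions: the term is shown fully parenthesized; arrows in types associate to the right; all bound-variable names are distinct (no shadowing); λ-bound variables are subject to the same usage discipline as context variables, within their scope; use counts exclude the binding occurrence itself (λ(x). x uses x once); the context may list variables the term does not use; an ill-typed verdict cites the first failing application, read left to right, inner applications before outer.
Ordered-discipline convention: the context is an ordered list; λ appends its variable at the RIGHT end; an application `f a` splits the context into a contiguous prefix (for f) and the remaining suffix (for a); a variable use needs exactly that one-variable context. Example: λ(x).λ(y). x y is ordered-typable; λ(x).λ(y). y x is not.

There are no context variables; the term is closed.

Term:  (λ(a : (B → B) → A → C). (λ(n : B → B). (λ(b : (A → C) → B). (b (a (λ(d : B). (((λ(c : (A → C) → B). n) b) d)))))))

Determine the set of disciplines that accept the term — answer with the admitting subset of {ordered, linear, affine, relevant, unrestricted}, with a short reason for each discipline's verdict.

accepted by: unrestricted
counts: a (λ-bound)=1, n (λ-bound)=1, b (λ-bound)=2, d (λ-bound)=1, c (λ-bound)=0
left-to-right use order: b, a, n, b, d
typing: well-typed at ((B → B) → A → C) → (B → B) → ((A → C) → B) → B
ordered: ✗ — repeated use of b ×2; c left unused
linear: ✗ — repeated use of b ×2; c left unused
affine: ✗ — repeated use of b ×2
relevant: ✗ — c left unused
unrestricted: ✓ — typability at ((B → B) → A → C) → (B → B) → ((A → C) → B) → B is all that's needed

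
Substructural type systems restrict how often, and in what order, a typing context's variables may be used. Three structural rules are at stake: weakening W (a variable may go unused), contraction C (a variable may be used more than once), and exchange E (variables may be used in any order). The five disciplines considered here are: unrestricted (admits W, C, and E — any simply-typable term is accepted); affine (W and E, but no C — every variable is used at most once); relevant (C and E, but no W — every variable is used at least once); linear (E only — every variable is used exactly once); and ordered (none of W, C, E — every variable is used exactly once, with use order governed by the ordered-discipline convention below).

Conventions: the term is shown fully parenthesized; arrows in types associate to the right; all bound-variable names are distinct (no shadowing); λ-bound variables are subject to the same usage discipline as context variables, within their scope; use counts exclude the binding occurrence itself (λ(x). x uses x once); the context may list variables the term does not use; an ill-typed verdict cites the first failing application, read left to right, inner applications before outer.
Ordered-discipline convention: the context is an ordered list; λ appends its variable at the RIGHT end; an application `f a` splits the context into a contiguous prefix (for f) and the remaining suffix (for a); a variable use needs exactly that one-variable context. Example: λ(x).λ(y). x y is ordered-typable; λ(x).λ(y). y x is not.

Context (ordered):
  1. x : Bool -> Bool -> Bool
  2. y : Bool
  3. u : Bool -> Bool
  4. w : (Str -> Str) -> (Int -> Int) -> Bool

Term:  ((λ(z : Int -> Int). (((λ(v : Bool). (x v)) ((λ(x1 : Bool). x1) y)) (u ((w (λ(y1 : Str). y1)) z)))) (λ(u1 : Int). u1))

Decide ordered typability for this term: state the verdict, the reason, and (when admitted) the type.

yes — one use each (x, y, u, w, z, v, x1, y1, u1); ordered split holds; term : Bool
use counts: x: 1×, y: 1×, u: 1×, w: 1×, z (λ-bound): 1×, v (λ-bound): 1×, x1 (λ-bound): 1×, y1 (λ-bound): 1×, u1 (λ-bound): 1×
order of uses: x, v, x1, y, u, w, y1, z, u1
typing: well-typed — term : Bool
all disciplines: ordered ✓ · linear ✓ · affine ✓ · relevant ✓ · unrestricted ✓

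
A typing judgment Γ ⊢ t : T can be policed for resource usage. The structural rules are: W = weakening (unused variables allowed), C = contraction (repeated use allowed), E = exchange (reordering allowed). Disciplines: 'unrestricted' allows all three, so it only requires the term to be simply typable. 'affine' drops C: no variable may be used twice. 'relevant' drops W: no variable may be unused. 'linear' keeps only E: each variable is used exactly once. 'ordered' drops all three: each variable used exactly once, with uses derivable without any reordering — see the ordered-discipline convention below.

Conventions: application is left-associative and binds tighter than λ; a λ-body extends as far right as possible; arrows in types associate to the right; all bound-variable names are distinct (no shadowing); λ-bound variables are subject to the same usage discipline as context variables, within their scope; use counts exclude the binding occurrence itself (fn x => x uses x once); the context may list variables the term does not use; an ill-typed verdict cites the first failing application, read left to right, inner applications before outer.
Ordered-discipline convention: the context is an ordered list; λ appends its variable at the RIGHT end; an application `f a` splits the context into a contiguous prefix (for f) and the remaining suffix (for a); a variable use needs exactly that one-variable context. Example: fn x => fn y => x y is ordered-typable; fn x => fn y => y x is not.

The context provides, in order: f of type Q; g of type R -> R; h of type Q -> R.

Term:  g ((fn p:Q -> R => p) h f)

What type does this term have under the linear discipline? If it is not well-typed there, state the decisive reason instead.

term : R
usage: f ×1; g ×1; h ×1; p (bound) ×1
left-to-right use order: g, p, h, f
typing: ✓ — R
all disciplines: ordered ✗ · linear ✓ · affine ✓ · relevant ✓ · unrestricted ✓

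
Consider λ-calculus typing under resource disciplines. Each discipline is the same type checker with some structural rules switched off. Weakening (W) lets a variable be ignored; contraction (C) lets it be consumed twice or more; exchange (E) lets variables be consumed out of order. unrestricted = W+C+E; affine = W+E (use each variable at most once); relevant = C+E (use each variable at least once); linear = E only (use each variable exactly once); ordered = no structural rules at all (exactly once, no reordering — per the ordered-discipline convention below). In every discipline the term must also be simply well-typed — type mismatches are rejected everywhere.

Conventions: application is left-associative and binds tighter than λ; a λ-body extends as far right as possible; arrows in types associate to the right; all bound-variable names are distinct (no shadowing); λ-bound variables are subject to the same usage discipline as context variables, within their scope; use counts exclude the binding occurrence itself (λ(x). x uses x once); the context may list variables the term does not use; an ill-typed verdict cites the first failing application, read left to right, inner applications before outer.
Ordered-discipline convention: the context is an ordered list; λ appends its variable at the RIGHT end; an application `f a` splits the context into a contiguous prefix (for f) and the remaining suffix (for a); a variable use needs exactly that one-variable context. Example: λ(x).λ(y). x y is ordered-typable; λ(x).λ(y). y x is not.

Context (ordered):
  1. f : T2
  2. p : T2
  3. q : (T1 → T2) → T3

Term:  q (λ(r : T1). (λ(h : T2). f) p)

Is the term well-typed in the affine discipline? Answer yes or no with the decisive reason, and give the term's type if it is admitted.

yes — none of f, p, q, r, h used more than once; term : T3
usage: f ×1; p ×1; q ×1; r (λ-bound) ×0; h (λ-bound) ×0
uses in reading order: q, f, p
typing: well-typed at T3
summary: ordered ✗ | linear ✗ | affine ✓ | relevant ✗ | unrestricted ✓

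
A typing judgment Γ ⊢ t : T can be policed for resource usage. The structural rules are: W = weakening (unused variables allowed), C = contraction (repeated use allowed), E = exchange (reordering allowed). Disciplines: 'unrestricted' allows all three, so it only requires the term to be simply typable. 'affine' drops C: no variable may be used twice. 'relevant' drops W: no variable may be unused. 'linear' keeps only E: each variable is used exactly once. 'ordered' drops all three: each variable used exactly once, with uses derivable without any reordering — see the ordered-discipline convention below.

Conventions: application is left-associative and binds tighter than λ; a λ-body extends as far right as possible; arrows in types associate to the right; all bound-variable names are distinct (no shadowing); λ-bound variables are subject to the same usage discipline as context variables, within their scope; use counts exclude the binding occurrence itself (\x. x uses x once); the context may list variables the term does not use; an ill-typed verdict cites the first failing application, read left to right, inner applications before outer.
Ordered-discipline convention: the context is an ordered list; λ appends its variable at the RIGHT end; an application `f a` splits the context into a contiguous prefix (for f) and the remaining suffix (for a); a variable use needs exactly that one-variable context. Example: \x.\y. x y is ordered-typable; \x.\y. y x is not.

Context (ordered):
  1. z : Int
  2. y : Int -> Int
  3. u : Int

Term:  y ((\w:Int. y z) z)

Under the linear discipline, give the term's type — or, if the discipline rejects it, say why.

not well-typed under linear — repeated use of z ×2, y ×2; needs weakening: u, w unused
variable uses: z=2, y=2, u=0, w [bound]=0
use order (left to right): y, y, z, z
typing: the term checks, with type Int
per-discipline verdicts: ordered ✗ · linear ✗ · affine ✗ · relevant ✗ · unrestricted ✓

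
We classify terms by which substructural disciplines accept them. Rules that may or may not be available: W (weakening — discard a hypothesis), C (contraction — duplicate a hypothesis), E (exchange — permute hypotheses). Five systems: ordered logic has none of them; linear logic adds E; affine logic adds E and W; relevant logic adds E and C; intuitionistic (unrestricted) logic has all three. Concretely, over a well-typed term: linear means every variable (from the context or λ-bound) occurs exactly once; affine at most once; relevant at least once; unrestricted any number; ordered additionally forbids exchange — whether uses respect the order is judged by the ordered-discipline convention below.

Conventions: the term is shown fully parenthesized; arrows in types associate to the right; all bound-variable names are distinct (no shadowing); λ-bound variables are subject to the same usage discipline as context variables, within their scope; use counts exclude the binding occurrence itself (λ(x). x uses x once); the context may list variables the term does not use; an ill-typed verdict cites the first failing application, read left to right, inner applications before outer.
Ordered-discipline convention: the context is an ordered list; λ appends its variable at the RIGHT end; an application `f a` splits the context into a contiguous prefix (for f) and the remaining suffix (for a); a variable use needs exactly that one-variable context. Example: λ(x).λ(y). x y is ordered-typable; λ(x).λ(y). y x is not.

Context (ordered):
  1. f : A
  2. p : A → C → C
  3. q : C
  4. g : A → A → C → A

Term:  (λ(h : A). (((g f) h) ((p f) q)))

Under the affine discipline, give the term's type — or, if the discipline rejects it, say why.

not well-typed under affine — uses contraction: f ×2
usage: f=2, p=1, q=1, g=1, h [bound]=1
uses in reading order: g, f, h, p, f, q
typing: ✓ — A → A
per-discipline verdicts: ordered ✗, linear ✗, affine ✗, relevant ✓, unrestricted ✓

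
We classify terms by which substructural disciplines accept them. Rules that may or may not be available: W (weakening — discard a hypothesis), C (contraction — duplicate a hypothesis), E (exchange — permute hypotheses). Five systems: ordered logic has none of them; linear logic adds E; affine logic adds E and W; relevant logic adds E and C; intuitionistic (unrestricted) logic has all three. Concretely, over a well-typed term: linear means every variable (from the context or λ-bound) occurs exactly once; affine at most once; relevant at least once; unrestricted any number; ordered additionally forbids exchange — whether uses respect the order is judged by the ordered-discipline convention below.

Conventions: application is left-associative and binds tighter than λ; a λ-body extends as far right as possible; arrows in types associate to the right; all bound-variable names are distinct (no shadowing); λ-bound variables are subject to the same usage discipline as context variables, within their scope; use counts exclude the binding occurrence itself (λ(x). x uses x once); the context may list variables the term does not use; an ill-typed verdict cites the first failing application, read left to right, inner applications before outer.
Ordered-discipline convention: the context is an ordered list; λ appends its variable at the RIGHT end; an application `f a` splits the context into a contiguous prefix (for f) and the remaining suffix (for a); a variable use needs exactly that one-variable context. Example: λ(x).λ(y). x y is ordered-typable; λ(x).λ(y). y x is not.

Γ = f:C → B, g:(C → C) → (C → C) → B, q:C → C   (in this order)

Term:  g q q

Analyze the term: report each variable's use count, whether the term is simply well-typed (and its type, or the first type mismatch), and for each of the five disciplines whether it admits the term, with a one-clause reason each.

variable uses: f=0; g=1; q=2
order of uses: g, q, q
typing: well-typed — term : B
ordered: ✗ — needs contraction — q ×2; f left unused
linear: ✗ — needs contraction — q ×2; f left unused
affine: ✗ — needs contraction — q ×2
relevant: ✗ — f left unused
unrestricted: ✓ — typability at B is all that's needed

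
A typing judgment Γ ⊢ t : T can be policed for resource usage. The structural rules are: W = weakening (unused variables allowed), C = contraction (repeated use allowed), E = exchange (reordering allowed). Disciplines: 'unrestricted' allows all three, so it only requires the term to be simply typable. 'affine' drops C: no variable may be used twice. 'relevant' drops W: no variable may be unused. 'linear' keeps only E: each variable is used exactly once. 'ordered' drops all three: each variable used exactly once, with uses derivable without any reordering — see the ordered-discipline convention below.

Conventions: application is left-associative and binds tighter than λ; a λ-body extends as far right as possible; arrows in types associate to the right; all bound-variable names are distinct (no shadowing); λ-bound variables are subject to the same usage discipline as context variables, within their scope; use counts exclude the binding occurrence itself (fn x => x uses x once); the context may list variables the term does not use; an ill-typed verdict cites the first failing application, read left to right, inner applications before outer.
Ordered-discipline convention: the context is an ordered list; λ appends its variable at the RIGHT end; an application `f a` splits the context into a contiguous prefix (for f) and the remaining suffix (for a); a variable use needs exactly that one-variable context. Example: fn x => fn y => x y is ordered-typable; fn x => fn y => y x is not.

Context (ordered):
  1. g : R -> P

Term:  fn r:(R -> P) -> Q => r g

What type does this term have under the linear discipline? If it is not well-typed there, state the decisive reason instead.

term : ((R -> P) -> Q) -> Q
use counts: g: 1×, r (λ-bound): 1×
left-to-right use order: r, g
typing: well-typed — term : ((R -> P) -> Q) -> Q
across the five disciplines: ordered ✗, linear ✓, affine ✓, relevant ✓, unrestricted ✓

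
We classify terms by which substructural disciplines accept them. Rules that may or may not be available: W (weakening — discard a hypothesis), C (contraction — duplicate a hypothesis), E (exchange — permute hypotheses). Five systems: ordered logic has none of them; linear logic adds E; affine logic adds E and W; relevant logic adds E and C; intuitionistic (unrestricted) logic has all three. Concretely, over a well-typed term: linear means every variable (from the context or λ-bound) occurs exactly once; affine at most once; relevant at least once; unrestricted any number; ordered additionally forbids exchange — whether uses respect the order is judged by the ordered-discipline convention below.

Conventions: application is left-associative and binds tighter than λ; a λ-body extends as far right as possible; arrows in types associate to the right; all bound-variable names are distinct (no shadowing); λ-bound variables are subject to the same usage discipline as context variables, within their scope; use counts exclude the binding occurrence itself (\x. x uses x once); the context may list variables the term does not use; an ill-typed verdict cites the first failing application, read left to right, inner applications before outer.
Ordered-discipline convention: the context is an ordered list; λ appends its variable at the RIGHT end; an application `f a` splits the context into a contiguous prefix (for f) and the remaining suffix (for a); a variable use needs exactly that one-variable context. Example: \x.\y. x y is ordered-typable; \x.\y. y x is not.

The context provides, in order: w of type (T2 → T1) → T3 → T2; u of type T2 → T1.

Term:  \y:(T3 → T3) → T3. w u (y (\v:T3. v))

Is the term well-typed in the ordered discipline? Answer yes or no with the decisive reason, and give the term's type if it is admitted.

yes — w, u, y, v once each; derivable with no W/C/E; term : ((T3 → T3) → T3) → T2
counts: w ×1, u ×1, y (bound) ×1, v (bound) ×1
left-to-right use order: w, u, y, v
typing: ✓ — ((T3 → T3) → T3) → T2
summary: ordered ✓, linear ✓, affine ✓, relevant ✓, unrestricted ✓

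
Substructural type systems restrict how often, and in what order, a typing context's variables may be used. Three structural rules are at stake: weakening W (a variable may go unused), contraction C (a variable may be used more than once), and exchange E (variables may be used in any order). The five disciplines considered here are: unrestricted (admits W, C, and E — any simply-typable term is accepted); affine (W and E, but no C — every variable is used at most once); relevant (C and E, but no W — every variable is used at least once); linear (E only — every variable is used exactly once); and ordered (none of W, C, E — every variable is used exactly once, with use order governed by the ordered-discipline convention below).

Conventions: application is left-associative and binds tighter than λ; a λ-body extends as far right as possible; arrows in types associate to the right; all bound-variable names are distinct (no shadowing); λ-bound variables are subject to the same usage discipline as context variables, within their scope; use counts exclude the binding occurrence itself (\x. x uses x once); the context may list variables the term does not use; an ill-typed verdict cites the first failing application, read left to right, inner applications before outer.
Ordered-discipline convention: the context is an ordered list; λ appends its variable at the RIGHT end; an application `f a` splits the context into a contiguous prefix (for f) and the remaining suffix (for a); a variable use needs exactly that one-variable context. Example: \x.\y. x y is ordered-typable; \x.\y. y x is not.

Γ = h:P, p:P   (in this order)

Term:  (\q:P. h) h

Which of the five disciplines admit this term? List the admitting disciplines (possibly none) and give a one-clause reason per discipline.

accepted by: unrestricted
counts: h ×2; p ×0; q [bound] ×0
order of uses: h, h
typing: the term checks, with type P
ordered ✗ (uses contraction: h ×2; p, q never used (weakening))
linear ✗ (uses contraction: h ×2; p, q never used (weakening))
affine ✗ (uses contraction: h ×2)
relevant ✗ (p, q never used (weakening))
unrestricted ✓ (type-checks (P) and nothing is barred)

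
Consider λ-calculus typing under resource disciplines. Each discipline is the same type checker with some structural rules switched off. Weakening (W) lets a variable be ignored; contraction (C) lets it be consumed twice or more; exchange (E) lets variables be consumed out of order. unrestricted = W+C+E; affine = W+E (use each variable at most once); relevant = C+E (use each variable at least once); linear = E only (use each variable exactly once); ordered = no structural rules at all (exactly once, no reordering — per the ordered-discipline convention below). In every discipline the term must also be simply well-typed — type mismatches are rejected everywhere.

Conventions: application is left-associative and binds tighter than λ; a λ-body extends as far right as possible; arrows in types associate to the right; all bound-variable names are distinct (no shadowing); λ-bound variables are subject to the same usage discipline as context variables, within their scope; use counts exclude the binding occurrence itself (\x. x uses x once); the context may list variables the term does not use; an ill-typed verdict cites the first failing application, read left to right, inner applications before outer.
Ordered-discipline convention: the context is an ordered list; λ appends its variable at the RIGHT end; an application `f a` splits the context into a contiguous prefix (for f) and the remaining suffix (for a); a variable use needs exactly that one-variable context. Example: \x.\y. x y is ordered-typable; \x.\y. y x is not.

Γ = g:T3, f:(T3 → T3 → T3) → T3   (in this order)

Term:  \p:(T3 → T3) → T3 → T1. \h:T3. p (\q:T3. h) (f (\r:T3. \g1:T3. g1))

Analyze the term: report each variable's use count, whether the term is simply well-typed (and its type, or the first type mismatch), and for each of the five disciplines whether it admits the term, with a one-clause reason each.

counts: g: 0, f: 1, p (λ-bound): 1, h (λ-bound): 1, q (λ-bound): 0, r (λ-bound): 0, g1 (λ-bound): 1
left-to-right use order: p, h, f, g1
typing: well-typed — term : ((T3 → T3) → T3 → T1) → T3 → T1
ordered: ✗, unused: g, q, r — weakening required
linear: ✗, unused: g, q, r — weakening required
affine: ✓, at most one use each (g, f, p, h, q, r, g1)
relevant: ✗, unused: g, q, r — weakening required
unrestricted: ✓, typability at ((T3 → T3) → T3 → T1) → T3 → T1 is all that's needed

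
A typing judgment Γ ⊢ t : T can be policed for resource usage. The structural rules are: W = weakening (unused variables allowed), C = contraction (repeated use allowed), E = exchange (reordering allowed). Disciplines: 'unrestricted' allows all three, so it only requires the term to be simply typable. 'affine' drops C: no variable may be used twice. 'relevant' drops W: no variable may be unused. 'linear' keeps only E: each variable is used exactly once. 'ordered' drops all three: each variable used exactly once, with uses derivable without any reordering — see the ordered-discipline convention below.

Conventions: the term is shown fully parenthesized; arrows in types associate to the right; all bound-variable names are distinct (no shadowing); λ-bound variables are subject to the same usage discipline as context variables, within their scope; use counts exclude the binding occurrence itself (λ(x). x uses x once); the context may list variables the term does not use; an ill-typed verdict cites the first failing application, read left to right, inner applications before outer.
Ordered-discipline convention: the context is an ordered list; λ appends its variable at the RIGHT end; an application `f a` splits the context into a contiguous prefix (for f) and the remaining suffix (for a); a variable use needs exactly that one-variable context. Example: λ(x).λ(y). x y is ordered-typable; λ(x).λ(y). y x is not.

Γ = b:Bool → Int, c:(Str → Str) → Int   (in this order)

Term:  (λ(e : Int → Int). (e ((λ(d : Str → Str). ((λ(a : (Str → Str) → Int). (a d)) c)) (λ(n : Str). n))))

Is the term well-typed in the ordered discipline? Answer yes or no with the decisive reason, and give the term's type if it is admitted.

no — b never used (weakening)
use counts: b: 0, c: 1, e (λ-bound): 1, d (λ-bound): 1, a (λ-bound): 1, n (λ-bound): 1
order of uses: e, a, d, c, n
typing: well-typed at (Int → Int) → Int
all disciplines: ordered ✗; linear ✗; affine ✓; relevant ✗; unrestricted ✓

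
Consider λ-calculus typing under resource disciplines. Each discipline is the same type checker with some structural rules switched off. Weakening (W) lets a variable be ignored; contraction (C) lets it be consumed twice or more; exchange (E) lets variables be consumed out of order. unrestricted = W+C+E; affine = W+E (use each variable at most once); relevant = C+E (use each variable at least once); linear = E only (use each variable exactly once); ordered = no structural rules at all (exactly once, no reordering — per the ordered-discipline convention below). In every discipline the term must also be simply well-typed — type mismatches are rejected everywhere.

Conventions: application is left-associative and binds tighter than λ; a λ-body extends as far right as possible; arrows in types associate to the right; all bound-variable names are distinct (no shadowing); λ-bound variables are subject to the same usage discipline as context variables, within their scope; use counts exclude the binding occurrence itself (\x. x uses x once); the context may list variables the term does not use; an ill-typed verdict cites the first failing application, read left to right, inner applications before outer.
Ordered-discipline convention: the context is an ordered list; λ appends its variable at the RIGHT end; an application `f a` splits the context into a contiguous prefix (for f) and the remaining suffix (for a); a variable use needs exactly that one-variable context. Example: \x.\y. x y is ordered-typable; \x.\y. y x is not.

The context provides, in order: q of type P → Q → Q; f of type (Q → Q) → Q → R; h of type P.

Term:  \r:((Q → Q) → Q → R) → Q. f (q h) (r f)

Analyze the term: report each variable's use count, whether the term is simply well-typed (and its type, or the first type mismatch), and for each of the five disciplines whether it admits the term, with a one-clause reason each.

counts: q: 1×; f: 2×; h: 1×; r [bound]: 1×
left-to-right use order: f, q, h, r, f
typing: ✓ — (((Q → Q) → Q → R) → Q) → R
ordered: ✗, repeated use of f ×2
linear: ✗, repeated use of f ×2
affine: ✗, repeated use of f ×2
relevant: ✓, every one of q, f, h, r appears
unrestricted: ✓, typability at (((Q → Q) → Q → R) → Q) → R is all that's needed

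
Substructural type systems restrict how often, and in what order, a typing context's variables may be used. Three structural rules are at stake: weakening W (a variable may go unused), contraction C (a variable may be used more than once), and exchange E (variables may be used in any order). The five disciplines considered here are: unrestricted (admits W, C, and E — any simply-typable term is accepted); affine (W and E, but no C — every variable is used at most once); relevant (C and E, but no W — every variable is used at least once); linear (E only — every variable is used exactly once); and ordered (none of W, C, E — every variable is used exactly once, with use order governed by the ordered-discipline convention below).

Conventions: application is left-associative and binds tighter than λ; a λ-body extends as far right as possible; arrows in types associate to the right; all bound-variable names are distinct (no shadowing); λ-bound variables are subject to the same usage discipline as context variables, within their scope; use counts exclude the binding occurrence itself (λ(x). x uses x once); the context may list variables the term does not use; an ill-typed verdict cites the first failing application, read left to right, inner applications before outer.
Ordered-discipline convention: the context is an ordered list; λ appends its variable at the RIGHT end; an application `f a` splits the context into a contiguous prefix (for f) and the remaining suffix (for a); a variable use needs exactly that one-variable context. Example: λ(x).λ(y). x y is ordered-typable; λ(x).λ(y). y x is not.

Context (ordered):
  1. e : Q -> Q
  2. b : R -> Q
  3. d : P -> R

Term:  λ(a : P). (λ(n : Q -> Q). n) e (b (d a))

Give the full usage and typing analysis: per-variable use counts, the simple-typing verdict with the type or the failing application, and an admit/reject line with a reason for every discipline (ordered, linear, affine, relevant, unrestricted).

use counts: e=1; b=1; d=1; a (bound)=1; n (bound)=1
use order (left to right): n, e, b, d, a
typing: the term checks, with type P -> Q
ordered: ✓, e, b, d, a, n: once each, no exchange needed
linear: ✓, single use per variable (e, b, d, a, n)
affine: ✓, at most one use each (e, b, d, a, n)
relevant: ✓, e, b, d, a, n: all used, weakening unneeded
unrestricted: ✓, well-typed at P -> Q; no restrictions here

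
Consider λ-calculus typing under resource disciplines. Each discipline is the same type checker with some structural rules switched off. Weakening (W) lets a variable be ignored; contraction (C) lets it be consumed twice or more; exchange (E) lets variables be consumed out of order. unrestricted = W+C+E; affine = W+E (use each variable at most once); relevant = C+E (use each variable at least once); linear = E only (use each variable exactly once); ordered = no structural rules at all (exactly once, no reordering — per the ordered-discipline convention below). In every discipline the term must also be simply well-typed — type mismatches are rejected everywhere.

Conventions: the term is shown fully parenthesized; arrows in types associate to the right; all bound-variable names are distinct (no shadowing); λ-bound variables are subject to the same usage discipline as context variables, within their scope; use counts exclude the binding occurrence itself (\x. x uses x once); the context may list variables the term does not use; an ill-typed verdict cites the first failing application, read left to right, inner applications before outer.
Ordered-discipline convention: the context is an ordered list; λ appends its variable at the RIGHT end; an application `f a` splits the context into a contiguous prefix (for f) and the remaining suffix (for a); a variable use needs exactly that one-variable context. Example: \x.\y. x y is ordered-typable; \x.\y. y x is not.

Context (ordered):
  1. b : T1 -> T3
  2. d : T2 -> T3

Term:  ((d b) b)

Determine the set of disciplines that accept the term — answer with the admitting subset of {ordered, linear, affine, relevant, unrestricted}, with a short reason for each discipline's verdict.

accepted by: none
variable uses: b: 2, d: 1
use order (left to right): d, b, b
typing: ill-typed: an argument T1 -> T3 mismatches the expected T2
ordered: ✗, the type mismatch rejects it
linear: ✗, not simply typable
affine: ✗, fails simple typing
relevant: ✗, a type mismatch blocks all five
unrestricted: ✗, the type mismatch rejects it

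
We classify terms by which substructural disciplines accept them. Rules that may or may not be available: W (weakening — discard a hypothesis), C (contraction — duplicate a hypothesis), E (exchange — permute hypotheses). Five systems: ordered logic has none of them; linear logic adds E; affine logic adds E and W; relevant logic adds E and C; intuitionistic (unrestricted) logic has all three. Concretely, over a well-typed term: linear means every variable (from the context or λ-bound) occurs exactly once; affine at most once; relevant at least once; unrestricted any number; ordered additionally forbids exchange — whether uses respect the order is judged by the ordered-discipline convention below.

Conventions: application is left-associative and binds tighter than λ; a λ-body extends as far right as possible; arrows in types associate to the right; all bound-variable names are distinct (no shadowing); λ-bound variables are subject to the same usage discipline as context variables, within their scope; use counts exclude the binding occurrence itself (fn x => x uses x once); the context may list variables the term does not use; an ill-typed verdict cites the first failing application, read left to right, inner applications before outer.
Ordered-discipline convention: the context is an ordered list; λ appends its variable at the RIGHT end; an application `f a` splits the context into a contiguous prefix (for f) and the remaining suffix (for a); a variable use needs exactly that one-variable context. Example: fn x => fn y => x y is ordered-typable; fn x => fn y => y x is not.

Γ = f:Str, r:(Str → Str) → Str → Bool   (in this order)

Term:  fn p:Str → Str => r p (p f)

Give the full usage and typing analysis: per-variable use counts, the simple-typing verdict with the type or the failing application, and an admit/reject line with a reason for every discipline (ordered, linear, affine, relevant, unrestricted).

variable uses: f ×1, r ×1, p [bound] ×2
use order (left to right): r, p, p, f
typing: ✓ — (Str → Str) → Bool
ordered: ✗ — uses contraction: p ×2
linear: ✗ — uses contraction: p ×2
affine: ✗ — uses contraction: p ×2
relevant: ✓ — every one of f, r, p appears
unrestricted: ✓ — typability at (Str → Str) → Bool is all that's needed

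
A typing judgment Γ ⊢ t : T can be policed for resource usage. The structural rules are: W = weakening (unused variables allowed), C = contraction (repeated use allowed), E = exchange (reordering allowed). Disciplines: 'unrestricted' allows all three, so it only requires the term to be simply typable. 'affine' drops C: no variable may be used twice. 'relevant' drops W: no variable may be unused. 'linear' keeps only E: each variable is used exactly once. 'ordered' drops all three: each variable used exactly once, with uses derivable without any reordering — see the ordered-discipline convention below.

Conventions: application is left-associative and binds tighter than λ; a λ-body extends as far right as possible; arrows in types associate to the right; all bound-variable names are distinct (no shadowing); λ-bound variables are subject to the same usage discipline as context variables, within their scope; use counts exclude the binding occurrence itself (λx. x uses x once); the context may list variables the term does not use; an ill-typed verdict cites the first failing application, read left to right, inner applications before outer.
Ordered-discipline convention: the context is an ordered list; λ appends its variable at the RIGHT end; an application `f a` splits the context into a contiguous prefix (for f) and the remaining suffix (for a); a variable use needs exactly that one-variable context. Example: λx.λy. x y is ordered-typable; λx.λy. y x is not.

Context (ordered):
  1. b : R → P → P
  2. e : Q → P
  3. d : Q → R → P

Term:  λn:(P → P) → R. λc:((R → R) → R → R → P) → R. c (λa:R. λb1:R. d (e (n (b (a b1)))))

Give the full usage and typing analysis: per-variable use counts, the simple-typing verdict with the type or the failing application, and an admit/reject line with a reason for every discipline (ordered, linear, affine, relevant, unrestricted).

usage: b=1, e=1, d=1, n (bound)=1, c (bound)=1, a (bound)=1, b1 (bound)=1
use order (left to right): c, d, e, n, b, a, b1
typing: ill-typed: applying a non-function (R)
ordered ✗ (not simply typable)
linear ✗ (fails simple typing)
affine ✗ (a type mismatch blocks all five)
relevant ✗ (the type mismatch rejects it)
unrestricted ✗ (not simply typable)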